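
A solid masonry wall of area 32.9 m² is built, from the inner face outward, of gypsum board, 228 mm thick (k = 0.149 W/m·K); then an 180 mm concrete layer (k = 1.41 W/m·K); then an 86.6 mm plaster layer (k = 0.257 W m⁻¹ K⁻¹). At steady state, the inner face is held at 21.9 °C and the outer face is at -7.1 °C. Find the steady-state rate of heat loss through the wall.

Treat each layer as a resistance in series:
  R_gypsum board = L/(kA) = 0.228/(0.149·32.9) = 0.04651 K/W
  R_concrete = L/(kA) = 0.180/(1.41·32.9) = 0.003880 K/W
  R_plaster = L/(kA) = 0.0866/(0.257·32.9) = 0.01024 K/W
ΣR = 0.04651 + 0.003880 + 0.01024 = 0.06063 K/W
Q = ΔT/ΣR = (21.9 °C − -7.1 °C)/0.06063 = 478 W

Q = 478 W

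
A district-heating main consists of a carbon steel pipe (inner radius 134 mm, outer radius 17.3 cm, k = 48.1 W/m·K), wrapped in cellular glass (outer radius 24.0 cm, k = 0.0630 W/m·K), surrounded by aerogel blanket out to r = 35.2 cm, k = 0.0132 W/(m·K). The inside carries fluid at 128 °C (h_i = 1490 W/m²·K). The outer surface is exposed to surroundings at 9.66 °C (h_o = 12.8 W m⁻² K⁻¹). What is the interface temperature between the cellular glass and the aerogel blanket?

Resistance network (inner→outer):
  R'_conv,in = 1/(2πr h) = 1/(2π·0.134·1490) = 7.971×10^-4 m·K/W
  R'_carbon steel = ln(0.173/0.134)/(2πk) = 0.2555/(2π·48.1) = 8.452×10^-4 m·K/W
  R'_cellular glass = ln(0.240/0.173)/(2πk) = 0.3273/(2π·0.0630) = 0.8270 m·K/W
  R'_aerogel blanket = ln(0.352/0.240)/(2πk) = 0.3830/(2π·0.0132) = 4.618 m·K/W
  R'_conv,out = 1/(2πr h) = 1/(2π·0.352·12.8) = 0.03532 m·K/W
ΣR = 7.971×10^-4 + 8.452×10^-4 + 0.8270 + 4.618 + 0.03532 = 5.482 m·K/W
Q' = ΔT/ΣR = (128 °C − 9.66 °C)/5.482 = 21.59 W/m
From the inner boundary to the cellular glass/aerogel blanket interface, ΣR_partial = 0.8286 m·K/W.
T_interface = T_in − Q'·ΣR_partial = 128 °C − (21.59)(0.8286) = 110 °C

T = 110 °C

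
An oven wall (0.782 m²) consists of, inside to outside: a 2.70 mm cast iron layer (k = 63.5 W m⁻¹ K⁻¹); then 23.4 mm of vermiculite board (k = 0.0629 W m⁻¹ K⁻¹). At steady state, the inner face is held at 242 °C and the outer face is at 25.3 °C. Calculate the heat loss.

Resistance network (inner→outer):
  R_cast iron = L/(kA) = 0.00270/(63.5·0.782) = 5.437×10^-5 K/W
  R_vermiculite board = L/(kA) = 0.0234/(0.0629·0.782) = 0.4757 K/W
ΣR = 5.437×10^-5 + 0.4757 = 0.4758 K/W
Q = ΔT/ΣR = (242 °C − 25.3 °C)/0.4758 = 455 W

Q = 455 W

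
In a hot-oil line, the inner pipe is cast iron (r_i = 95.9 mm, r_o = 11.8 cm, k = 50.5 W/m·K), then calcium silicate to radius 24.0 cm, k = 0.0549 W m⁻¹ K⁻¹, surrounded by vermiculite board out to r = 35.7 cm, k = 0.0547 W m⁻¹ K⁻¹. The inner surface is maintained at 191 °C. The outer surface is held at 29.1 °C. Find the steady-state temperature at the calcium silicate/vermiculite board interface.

Series thermal resistances, inner to outer:
  R'_cast iron = ln(0.118/0.0959)/(2πk) = 0.2074/(2π·50.5) = 6.536×10^-4 m·K/W
  R'_calcium silicate = ln(0.240/0.118)/(2πk) = 0.7100/(2π·0.0549) = 2.058 m·K/W
  R'_vermiculite board = ln(0.357/0.240)/(2πk) = 0.3971/(2π·0.0547) = 1.155 m·K/W
ΣR = 6.536×10^-4 + 2.058 + 1.155 = 3.214 m·K/W
Q' = ΔT/ΣR = (191 °C − 29.1 °C)/3.214 = 50.37 W/m
From the inner boundary to the calcium silicate/vermiculite board interface, ΣR_partial = 2.059 m·K/W.
T_interface = T_in − Q'·ΣR_partial = 191 °C − (50.37)(2.059) = 87.3 °C

T = 87.3 °C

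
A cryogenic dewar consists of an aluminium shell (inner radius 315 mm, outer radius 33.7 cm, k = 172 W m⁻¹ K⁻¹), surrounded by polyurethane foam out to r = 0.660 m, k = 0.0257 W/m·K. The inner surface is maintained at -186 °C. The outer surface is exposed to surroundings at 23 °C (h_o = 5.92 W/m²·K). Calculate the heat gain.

Series thermal resistances, inner to outer:
  R_aluminium = (1/0.315 − 1/0.337)/(4πk) = 0.2072/(4π·172) = 9.588×10^-5 K/W
  R_polyurethane foam = (1/0.337 − 1/0.660)/(4πk) = 1.452/(4π·0.0257) = 4.497 K/W
  R_conv,out = 1/(4πr²h) = 1/(4π·0.660²·5.92) = 0.03086 K/W
ΣR = 9.588×10^-5 + 4.497 + 0.03086 = 4.528 K/W
Q = ΔT/ΣR = (-186 °C − 23 °C)/4.528 = -46.2 W
(Negative Q ⇒ heat flows inward; heat gain = 46.2 W.)

Q = 46.2 W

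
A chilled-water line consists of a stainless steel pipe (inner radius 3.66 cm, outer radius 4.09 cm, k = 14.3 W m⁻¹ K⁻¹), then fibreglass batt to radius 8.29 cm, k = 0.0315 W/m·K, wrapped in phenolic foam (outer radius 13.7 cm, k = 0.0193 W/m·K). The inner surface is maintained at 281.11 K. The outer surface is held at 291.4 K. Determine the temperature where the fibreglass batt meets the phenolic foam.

T = 285.9 K

Series thermal resistances, inner to outer:
  R'_stainless steel = ln(0.0409/0.0366)/(2πk) = 0.1111/(2π·14.3) = 0.001236 m·K/W
  R'_fibreglass batt = ln(0.0829/0.0409)/(2πk) = 0.7065/(2π·0.0315) = 3.570 m·K/W
  R'_phenolic foam = ln(0.137/0.0829)/(2πk) = 0.5023/(2π·0.0193) = 4.143 m·K/W
ΣR = 0.001236 + 3.570 + 4.143 = 7.714 m·K/W
Q' = ΔT/ΣR = (281.11 K − 291.4 K)/7.714 = -1.334 W/m
From the inner boundary to the fibreglass batt/phenolic foam interface, ΣR_partial = 3.571 m·K/W.
T_interface = T_in − Q'·ΣR_partial = 281.11 K − (-1.334)(3.571) = 285.9 K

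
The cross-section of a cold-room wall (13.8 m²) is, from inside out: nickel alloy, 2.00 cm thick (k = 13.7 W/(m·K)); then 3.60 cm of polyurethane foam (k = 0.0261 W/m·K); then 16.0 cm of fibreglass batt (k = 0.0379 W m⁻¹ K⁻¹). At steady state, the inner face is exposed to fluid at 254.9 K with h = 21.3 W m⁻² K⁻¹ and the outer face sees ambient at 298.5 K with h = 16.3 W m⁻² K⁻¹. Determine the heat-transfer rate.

Treat each layer as a resistance in series:
  R_conv,in = 1/(hA) = 1/(21.3·13.8) = 0.003402 K/W
  R_nickel alloy = L/(kA) = 0.0200/(13.7·13.8) = 1.058×10^-4 K/W
  R_polyurethane foam = L/(kA) = 0.0360/(0.0261·13.8) = 0.09995 K/W
  R_fibreglass batt = L/(kA) = 0.160/(0.0379·13.8) = 0.3059 K/W
  R_conv,out = 1/(hA) = 1/(16.3·13.8) = 0.004446 K/W
ΣR = 0.003402 + 1.058×10^-4 + 0.09995 + 0.3059 + 0.004446 = 0.4138 K/W
Q = ΔT/ΣR = (254.9 K − 298.5 K)/0.4138 = -105 W
(Negative Q ⇒ heat flows inward; heat gain = 105 W.)

Q = 105 W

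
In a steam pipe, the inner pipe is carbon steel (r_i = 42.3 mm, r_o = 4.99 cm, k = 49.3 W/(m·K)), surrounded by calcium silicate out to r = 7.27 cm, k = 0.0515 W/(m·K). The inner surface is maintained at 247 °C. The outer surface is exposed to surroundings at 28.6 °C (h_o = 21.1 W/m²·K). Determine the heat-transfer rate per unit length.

Q' = 172 W/m

Resistance network (inner→outer):
  R'_carbon steel = ln(0.0499/0.0423)/(2πk) = 0.1652/(2π·49.3) = 5.334×10^-4 m·K/W
  R'_calcium silicate = ln(0.0727/0.0499)/(2πk) = 0.3763/(2π·0.0515) = 1.163 m·K/W
  R'_conv,out = 1/(2πr h) = 1/(2π·0.0727·21.1) = 0.1038 m·K/W
ΣR = 5.334×10^-4 + 1.163 + 0.1038 = 1.267 m·K/W
Q' = ΔT/ΣR = (247 °C − 28.6 °C)/1.267 = 172 W/m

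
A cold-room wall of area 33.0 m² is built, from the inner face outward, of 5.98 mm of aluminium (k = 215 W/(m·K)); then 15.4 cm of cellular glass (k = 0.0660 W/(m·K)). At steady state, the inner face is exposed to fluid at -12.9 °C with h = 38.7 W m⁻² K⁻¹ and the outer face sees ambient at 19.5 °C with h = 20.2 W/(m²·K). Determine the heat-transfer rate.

Q = 444 W

Resistance network (inner→outer):
  R_conv,in = 1/(hA) = 1/(38.7·33.0) = 7.830×10^-4 K/W
  R_aluminium = L/(kA) = 0.00598/(215·33.0) = 8.428×10^-7 K/W
  R_cellular glass = L/(kA) = 0.154/(0.0660·33.0) = 0.07071 K/W
  R_conv,out = 1/(hA) = 1/(20.2·33.0) = 0.001500 K/W
ΣR = 7.830×10^-4 + 8.428×10^-7 + 0.07071 + 0.001500 = 0.07299 K/W
Q = ΔT/ΣR = (-12.9 °C − 19.5 °C)/0.07299 = -444 W
(Negative Q ⇒ heat flows inward; heat gain = 444 W.)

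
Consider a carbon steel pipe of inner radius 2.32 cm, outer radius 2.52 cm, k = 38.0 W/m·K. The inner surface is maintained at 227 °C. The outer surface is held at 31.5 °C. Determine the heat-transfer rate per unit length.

Q' = 2πk·ΔT/ln(r₂/r₁) = 2π × 38.0 × 195.5 / ln(0.0252/0.0232) = 5.64×10^5 W/m

Q' = 5.64×10^5 W/m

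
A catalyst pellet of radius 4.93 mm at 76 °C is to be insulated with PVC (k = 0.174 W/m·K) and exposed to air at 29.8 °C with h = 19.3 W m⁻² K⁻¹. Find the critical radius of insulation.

r_cr = 1.80 cm

For a sphere, r_cr = 2k_ins/h = 2·0.174/19.3 = 0.0180 m = 1.80 cm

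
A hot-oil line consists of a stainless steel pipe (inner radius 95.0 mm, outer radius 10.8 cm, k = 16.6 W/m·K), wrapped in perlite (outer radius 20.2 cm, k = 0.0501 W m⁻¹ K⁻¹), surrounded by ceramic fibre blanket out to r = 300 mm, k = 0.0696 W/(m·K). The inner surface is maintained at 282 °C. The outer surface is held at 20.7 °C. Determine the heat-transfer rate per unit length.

Q' = 90.3 W/m

Treat each layer as a resistance in series:
  R'_stainless steel = ln(0.108/0.0950)/(2πk) = 0.1283/(2π·16.6) = 0.001230 m·K/W
  R'_perlite = ln(0.202/0.108)/(2πk) = 0.6261/(2π·0.0501) = 1.989 m·K/W
  R'_ceramic fibre blanket = ln(0.300/0.202)/(2πk) = 0.3955/(2π·0.0696) = 0.9044 m·K/W
ΣR = 0.001230 + 1.989 + 0.9044 = 2.895 m·K/W
Q' = ΔT/ΣR = (282 °C − 20.7 °C)/2.895 = 90.3 W/m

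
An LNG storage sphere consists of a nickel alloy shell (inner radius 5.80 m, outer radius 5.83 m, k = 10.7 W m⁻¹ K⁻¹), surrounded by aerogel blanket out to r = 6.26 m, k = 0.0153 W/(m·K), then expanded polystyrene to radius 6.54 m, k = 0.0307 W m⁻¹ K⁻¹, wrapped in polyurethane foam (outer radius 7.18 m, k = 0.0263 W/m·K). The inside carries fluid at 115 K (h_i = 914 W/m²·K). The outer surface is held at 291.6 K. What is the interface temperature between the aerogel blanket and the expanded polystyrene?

Treat each layer as a resistance in series:
  R_conv,in = 1/(4πr²h) = 1/(4π·5.80²·914) = 2.588×10^-6 K/W
  R_nickel alloy = (1/5.80 − 1/5.83)/(4πk) = 8.872×10^-4/(4π·10.7) = 6.598×10^-6 K/W
  R_aerogel blanket = (1/5.83 − 1/6.26)/(4πk) = 0.01178/(4π·0.0153) = 0.06128 K/W
  R_expanded polystyrene = (1/6.26 − 1/6.54)/(4πk) = 0.006839/(4π·0.0307) = 0.01773 K/W
  R_polyurethane foam = (1/6.54 − 1/7.18)/(4πk) = 0.01363/(4π·0.0263) = 0.04124 K/W
ΣR = 2.588×10^-6 + 6.598×10^-6 + 0.06128 + 0.01773 + 0.04124 = 0.1203 K/W
Q = ΔT/ΣR = (115 K − 291.6 K)/0.1203 = -1468 W
From the inner boundary to the aerogel blanket/expanded polystyrene interface, ΣR_partial = 0.06129 K/W.
T_interface = T_in − Q·ΣR_partial = 115 K − (-1468)(0.06129) = 205.0 K

T = 205.0 K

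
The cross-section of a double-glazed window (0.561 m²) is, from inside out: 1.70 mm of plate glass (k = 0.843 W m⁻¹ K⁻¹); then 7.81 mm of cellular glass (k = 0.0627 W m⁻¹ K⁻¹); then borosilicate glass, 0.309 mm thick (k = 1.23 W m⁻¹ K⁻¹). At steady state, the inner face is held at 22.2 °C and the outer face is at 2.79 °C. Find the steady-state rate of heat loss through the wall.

Q = 85.9 W

Resistance network (inner→outer):
  R_plate glass = L/(kA) = 0.00170/(0.843·0.561) = 0.003595 K/W
  R_cellular glass = L/(kA) = 0.00781/(0.0627·0.561) = 0.2220 K/W
  R_borosilicate glass = L/(kA) = 3.09×10^-4/(1.23·0.561) = 4.478×10^-4 K/W
ΣR = 0.003595 + 0.2220 + 4.478×10^-4 = 0.2260 K/W
Q = ΔT/ΣR = (22.2 °C − 2.79 °C)/0.2260 = 85.9 W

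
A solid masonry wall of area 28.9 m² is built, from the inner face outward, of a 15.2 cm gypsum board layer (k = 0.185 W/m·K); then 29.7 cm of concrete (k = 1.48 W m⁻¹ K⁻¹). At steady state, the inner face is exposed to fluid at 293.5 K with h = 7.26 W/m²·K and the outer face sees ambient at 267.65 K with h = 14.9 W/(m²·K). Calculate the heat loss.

Q = 609 W

Resistance network (inner→outer):
  R_conv,in = 1/(hA) = 1/(7.26·28.9) = 0.004766 K/W
  R_gypsum board = L/(kA) = 0.152/(0.185·28.9) = 0.02843 K/W
  R_concrete = L/(kA) = 0.297/(1.48·28.9) = 0.006944 K/W
  R_conv,out = 1/(hA) = 1/(14.9·28.9) = 0.002322 K/W
ΣR = 0.004766 + 0.02843 + 0.006944 + 0.002322 = 0.04246 K/W
Q = ΔT/ΣR = (293.5 K − 267.65 K)/0.04246 = 609 W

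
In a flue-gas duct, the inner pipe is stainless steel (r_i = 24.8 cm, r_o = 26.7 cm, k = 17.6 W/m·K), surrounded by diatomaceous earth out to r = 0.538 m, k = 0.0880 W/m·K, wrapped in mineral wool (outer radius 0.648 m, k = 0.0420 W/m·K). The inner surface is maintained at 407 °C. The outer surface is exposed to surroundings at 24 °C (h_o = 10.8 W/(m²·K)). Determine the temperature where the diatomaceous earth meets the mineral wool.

T = 164 °C

Treat each layer as a resistance in series:
  R'_stainless steel = ln(0.267/0.248)/(2πk) = 0.07382/(2π·17.6) = 6.675×10^-4 m·K/W
  R'_diatomaceous earth = ln(0.538/0.267)/(2πk) = 0.7006/(2π·0.0880) = 1.267 m·K/W
  R'_mineral wool = ln(0.648/0.538)/(2πk) = 0.1860/(2π·0.0420) = 0.7050 m·K/W
  R'_conv,out = 1/(2πr h) = 1/(2π·0.648·10.8) = 0.02274 m·K/W
ΣR = 6.675×10^-4 + 1.267 + 0.7050 + 0.02274 = 1.995 m·K/W
Q' = ΔT/ΣR = (407 °C − 24 °C)/1.995 = 192.0 W/m
From the inner boundary to the diatomaceous earth/mineral wool interface, ΣR_partial = 1.268 m·K/W.
T_interface = T_in − Q'·ΣR_partial = 407 °C − (192.0)(1.268) = 164 °C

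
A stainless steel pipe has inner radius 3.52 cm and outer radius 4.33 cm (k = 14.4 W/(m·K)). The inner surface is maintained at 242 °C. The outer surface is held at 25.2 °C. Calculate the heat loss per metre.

Q' = 2πk·ΔT/ln(r₂/r₁) = 2π × 14.4 × 216.8 / ln(0.0433/0.0352) = 94700 W/m

Q' = 94.7 kW/m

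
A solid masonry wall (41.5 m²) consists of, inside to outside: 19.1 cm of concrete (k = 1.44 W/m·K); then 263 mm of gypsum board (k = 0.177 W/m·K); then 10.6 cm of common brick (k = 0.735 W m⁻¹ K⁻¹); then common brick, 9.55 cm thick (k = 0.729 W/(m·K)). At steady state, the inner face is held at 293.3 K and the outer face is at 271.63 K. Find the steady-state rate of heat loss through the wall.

Series thermal resistances, inner to outer:
  R_concrete = L/(kA) = 0.191/(1.44·41.5) = 0.003196 K/W
  R_gypsum board = L/(kA) = 0.263/(0.177·41.5) = 0.03580 K/W
  R_common brick = L/(kA) = 0.106/(0.735·41.5) = 0.003475 K/W
  R_common brick = L/(kA) = 0.0955/(0.729·41.5) = 0.003157 K/W
ΣR = 0.003196 + 0.03580 + 0.003475 + 0.003157 = 0.04563 K/W
Q = ΔT/ΣR = (293.3 K − 271.63 K)/0.04563 = 475 W

Q = 475 W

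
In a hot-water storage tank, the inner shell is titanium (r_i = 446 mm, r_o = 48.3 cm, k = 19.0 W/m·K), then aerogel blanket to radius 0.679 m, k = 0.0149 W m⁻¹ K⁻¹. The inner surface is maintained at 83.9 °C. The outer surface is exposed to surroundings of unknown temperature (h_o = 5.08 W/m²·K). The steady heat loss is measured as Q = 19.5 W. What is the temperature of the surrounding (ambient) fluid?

Sum the resistances:
  R_titanium = (1/0.446 − 1/0.483)/(4πk) = 0.1718/(4π·19.0) = 7.194×10^-4 K/W
  R_aerogel blanket = (1/0.483 − 1/0.679)/(4πk) = 0.5976/(4π·0.0149) = 3.192 K/W
  R_conv,out = 1/(4πr²h) = 1/(4π·0.679²·5.08) = 0.03398 K/W
ΣR = 3.227 K/W
ΔT = Q·ΣR = 19.5 × 3.227 = 62.93 K
Heat flows outward, so T_out = T_in − ΔT = 83.9 − 62.93 = 21.0 °C

T_out = 21.0 °C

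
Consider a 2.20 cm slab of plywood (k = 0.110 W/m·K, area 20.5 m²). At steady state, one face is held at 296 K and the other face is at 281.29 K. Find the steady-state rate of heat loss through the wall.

Q = kA·ΔT/L = 0.110 × 20.5 × |296 K − 281.29 K| / 0.0220 = 1510 W

Q = 1510 W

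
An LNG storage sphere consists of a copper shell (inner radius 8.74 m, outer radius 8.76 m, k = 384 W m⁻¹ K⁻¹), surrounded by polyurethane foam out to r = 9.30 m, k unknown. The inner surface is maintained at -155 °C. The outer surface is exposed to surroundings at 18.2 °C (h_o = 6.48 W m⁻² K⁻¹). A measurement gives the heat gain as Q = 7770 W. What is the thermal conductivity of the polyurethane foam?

ΣR = ΔT/Q = |-155 − 18.2|/7770 = 0.02229 K/W
Known resistances:
  R_copper = (1/8.74 − 1/8.76)/(4πk) = 2.612×10^-4/(4π·384) = 5.413×10^-8 K/W
  R_conv,out = 1/(4πr²h) = 1/(4π·9.30²·6.48) = 1.420×10^-4 K/W
R_polyurethane foam = ΣR − ΣR_known = 0.02229 − 1.421×10^-4 = 0.02215 K/W
(1/r₁−1/r₂)/(4πk) = 0.02215 ⇒ k = 0.006628/(4π·0.02215) = 0.0238 W/m·K

k = 0.0238 W/m·K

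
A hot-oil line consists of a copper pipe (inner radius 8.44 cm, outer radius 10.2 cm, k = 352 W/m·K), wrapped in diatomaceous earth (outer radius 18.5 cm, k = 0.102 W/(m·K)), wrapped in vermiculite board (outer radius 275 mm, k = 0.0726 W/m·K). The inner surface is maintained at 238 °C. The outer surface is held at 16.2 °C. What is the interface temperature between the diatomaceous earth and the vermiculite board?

Series thermal resistances, inner to outer:
  R'_copper = ln(0.102/0.0844)/(2πk) = 0.1894/(2π·352) = 8.564×10^-5 m·K/W
  R'_diatomaceous earth = ln(0.185/0.102)/(2πk) = 0.5954/(2π·0.102) = 0.9290 m·K/W
  R'_vermiculite board = ln(0.275/0.185)/(2πk) = 0.3964/(2π·0.0726) = 0.8690 m·K/W
ΣR = 8.564×10^-5 + 0.9290 + 0.8690 = 1.798 m·K/W
Q' = ΔT/ΣR = (238 °C − 16.2 °C)/1.798 = 123.4 W/m
From the inner boundary to the diatomaceous earth/vermiculite board interface, ΣR_partial = 0.9291 m·K/W.
T_interface = T_in − Q'·ΣR_partial = 238 °C − (123.4)(0.9291) = 123 °C

T = 123 °C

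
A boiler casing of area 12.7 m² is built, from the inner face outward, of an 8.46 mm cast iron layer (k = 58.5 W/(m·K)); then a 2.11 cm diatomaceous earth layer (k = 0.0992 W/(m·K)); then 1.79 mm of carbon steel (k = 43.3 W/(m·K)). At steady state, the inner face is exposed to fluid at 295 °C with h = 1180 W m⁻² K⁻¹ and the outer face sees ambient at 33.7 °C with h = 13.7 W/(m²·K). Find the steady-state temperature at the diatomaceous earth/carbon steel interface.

T = 100 °C

Series thermal resistances, inner to outer:
  R_conv,in = 1/(hA) = 1/(1180·12.7) = 6.673×10^-5 K/W
  R_cast iron = L/(kA) = 0.00846/(58.5·12.7) = 1.139×10^-5 K/W
  R_diatomaceous earth = L/(kA) = 0.0211/(0.0992·12.7) = 0.01675 K/W
  R_carbon steel = L/(kA) = 0.00179/(43.3·12.7) = 3.255×10^-6 K/W
  R_conv,out = 1/(hA) = 1/(13.7·12.7) = 0.005747 K/W
ΣR = 6.673×10^-5 + 1.139×10^-5 + 0.01675 + 3.255×10^-6 + 0.005747 = 0.02258 K/W
Q = ΔT/ΣR = (295 °C − 33.7 °C)/0.02258 = 11570 W
From the inner boundary to the diatomaceous earth/carbon steel interface, ΣR_partial = 0.01683 K/W.
T_interface = T_in − Q·ΣR_partial = 295 °C − (11570)(0.01683) = 100 °C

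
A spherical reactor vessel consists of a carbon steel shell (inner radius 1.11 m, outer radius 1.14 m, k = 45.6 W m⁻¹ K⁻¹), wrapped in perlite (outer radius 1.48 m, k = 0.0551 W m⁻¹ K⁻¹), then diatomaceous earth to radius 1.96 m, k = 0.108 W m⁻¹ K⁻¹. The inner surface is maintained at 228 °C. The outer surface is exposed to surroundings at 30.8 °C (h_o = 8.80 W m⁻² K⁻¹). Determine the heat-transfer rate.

Q = 475 W

Series thermal resistances, inner to outer:
  R_carbon steel = (1/1.11 − 1/1.14)/(4πk) = 0.02371/(4π·45.6) = 4.137×10^-5 K/W
  R_perlite = (1/1.14 − 1/1.48)/(4πk) = 0.2015/(4π·0.0551) = 0.2910 K/W
  R_diatomaceous earth = (1/1.48 − 1/1.96)/(4πk) = 0.1655/(4π·0.108) = 0.1219 K/W
  R_conv,out = 1/(4πr²h) = 1/(4π·1.96²·8.80) = 0.002354 K/W
ΣR = 4.137×10^-5 + 0.2910 + 0.1219 + 0.002354 = 0.4153 K/W
Q = ΔT/ΣR = (228 °C − 30.8 °C)/0.4153 = 475 W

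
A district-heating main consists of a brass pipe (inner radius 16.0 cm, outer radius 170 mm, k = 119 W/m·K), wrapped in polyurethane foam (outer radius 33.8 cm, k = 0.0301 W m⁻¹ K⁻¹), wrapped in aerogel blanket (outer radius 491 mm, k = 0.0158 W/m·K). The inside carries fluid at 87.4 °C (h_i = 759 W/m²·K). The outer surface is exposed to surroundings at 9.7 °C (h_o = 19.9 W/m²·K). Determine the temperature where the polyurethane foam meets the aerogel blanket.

Series thermal resistances, inner to outer:
  R'_conv,in = 1/(2πr h) = 1/(2π·0.160·759) = 0.001311 m·K/W
  R'_brass = ln(0.170/0.160)/(2πk) = 0.06062/(2π·119) = 8.108×10^-5 m·K/W
  R'_polyurethane foam = ln(0.338/0.170)/(2πk) = 0.6872/(2π·0.0301) = 3.634 m·K/W
  R'_aerogel blanket = ln(0.491/0.338)/(2πk) = 0.3734/(2π·0.0158) = 3.761 m·K/W
  R'_conv,out = 1/(2πr h) = 1/(2π·0.491·19.9) = 0.01629 m·K/W
ΣR = 0.001311 + 8.108×10^-5 + 3.634 + 3.761 + 0.01629 = 7.413 m·K/W
Q' = ΔT/ΣR = (87.4 °C − 9.7 °C)/7.413 = 10.48 W/m
From the inner boundary to the polyurethane foam/aerogel blanket interface, ΣR_partial = 3.635 m·K/W.
T_interface = T_in − Q'·ΣR_partial = 87.4 °C − (10.48)(3.635) = 49.3 °C

T = 49.3 °C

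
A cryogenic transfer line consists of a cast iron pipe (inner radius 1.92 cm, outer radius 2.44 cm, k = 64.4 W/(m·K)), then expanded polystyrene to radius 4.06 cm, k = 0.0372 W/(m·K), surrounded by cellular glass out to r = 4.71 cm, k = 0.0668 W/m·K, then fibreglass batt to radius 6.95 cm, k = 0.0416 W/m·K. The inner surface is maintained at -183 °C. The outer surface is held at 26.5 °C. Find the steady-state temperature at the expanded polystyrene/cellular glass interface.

T = -69.5 °C

Treat each layer as a resistance in series:
  R'_cast iron = ln(0.0244/0.0192)/(2πk) = 0.2397/(2π·64.4) = 5.923×10^-4 m·K/W
  R'_expanded polystyrene = ln(0.0406/0.0244)/(2πk) = 0.5092/(2π·0.0372) = 2.178 m·K/W
  R'_cellular glass = ln(0.0471/0.0406)/(2πk) = 0.1485/(2π·0.0668) = 0.3538 m·K/W
  R'_fibreglass batt = ln(0.0695/0.0471)/(2πk) = 0.3891/(2π·0.0416) = 1.488 m·K/W
ΣR = 5.923×10^-4 + 2.178 + 0.3538 + 1.488 = 4.020 m·K/W
Q' = ΔT/ΣR = (-183 °C − 26.5 °C)/4.020 = -52.11 W/m
From the inner boundary to the expanded polystyrene/cellular glass interface, ΣR_partial = 2.179 m·K/W.
T_interface = T_in − Q'·ΣR_partial = -183 °C − (-52.11)(2.179) = -69.5 °C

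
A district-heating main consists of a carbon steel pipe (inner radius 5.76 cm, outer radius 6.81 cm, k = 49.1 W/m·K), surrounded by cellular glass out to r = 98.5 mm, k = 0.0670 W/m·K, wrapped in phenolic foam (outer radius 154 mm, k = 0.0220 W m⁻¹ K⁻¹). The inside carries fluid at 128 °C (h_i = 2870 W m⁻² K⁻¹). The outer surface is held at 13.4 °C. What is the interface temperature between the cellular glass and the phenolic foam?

T = 104 °C

Resistance network (inner→outer):
  R'_conv,in = 1/(2πr h) = 1/(2π·0.0576·2870) = 9.628×10^-4 m·K/W
  R'_carbon steel = ln(0.0681/0.0576)/(2πk) = 0.1675/(2π·49.1) = 5.428×10^-4 m·K/W
  R'_cellular glass = ln(0.0985/0.0681)/(2πk) = 0.3691/(2π·0.0670) = 0.8767 m·K/W
  R'_phenolic foam = ln(0.154/0.0985)/(2πk) = 0.4469/(2π·0.0220) = 3.233 m·K/W
ΣR = 9.628×10^-4 + 5.428×10^-4 + 0.8767 + 3.233 = 4.111 m·K/W
Q' = ΔT/ΣR = (128 °C − 13.4 °C)/4.111 = 27.88 W/m
From the inner boundary to the cellular glass/phenolic foam interface, ΣR_partial = 0.8782 m·K/W.
T_interface = T_in − Q'·ΣR_partial = 128 °C − (27.88)(0.8782) = 104 °C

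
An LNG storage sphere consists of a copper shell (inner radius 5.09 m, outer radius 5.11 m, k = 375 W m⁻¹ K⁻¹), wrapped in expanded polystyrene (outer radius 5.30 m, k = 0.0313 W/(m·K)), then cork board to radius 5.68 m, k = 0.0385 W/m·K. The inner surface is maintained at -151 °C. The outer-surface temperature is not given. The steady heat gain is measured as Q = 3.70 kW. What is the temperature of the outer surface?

T_out = 11.5 °C

Series resistances:
  R_copper = (1/5.09 − 1/5.11)/(4πk) = 7.689×10^-4/(4π·375) = 1.632×10^-7 K/W
  R_expanded polystyrene = (1/5.11 − 1/5.30)/(4πk) = 0.007015/(4π·0.0313) = 0.01784 K/W
  R_cork board = (1/5.30 − 1/5.68)/(4πk) = 0.01262/(4π·0.0385) = 0.02609 K/W
ΣR = 0.04393 K/W
ΔT = Q·ΣR = 3700 × 0.04393 = 162.5 K
Heat flows inward, so T_out = T_in + ΔT = -151 + 162.5 = 11.5 °C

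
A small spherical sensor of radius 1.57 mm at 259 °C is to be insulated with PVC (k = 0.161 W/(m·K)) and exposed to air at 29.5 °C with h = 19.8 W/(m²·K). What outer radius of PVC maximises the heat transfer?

r_cr = 1.63 cm

For a sphere, r_cr = 2k_ins/h = 2·0.161/19.8 = 0.0163 m = 1.63 cm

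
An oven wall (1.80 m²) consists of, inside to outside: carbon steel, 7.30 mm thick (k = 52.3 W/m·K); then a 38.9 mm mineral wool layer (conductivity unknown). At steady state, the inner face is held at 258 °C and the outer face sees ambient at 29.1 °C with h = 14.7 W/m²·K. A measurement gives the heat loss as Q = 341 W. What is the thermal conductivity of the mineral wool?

ΣR = ΔT/Q = |258 − 29.1|/341 = 0.6713 K/W
Known resistances:
  R_carbon steel = L/(kA) = 0.00730/(52.3·1.80) = 7.754×10^-5 K/W
  R_conv,out = 1/(hA) = 1/(14.7·1.80) = 0.03779 K/W
R_mineral wool = ΣR − ΣR_known = 0.6713 − 0.03787 = 0.6334 K/W
L/(kA) = 0.6334 ⇒ k = 0.0389/(0.6334·1.80) = 0.0341 W/m·K

k = 0.0341 W/m·K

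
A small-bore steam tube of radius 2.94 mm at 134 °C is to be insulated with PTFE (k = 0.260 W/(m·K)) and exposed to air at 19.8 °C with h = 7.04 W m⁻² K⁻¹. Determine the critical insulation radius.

r_cr = 3.69 cm

For a cylinder, r_cr = k_ins/h = 0.260/7.04 = 0.0369 m = 3.69 cm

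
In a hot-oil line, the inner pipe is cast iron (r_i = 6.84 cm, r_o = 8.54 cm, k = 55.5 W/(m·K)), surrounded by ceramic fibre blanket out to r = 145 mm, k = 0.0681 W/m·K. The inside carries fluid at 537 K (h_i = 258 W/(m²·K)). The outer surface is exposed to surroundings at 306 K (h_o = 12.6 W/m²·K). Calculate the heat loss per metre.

Q' = 173 W/m

Resistance network (inner→outer):
  R'_conv,in = 1/(2πr h) = 1/(2π·0.0684·258) = 0.009019 m·K/W
  R'_cast iron = ln(0.0854/0.0684)/(2πk) = 0.2220/(2π·55.5) = 6.365×10^-4 m·K/W
  R'_ceramic fibre blanket = ln(0.145/0.0854)/(2πk) = 0.5294/(2π·0.0681) = 1.237 m·K/W
  R'_conv,out = 1/(2πr h) = 1/(2π·0.145·12.6) = 0.08711 m·K/W
ΣR = 0.009019 + 6.365×10^-4 + 1.237 + 0.08711 = 1.334 m·K/W
Q' = ΔT/ΣR = (537 K − 306 K)/1.334 = 173 W/m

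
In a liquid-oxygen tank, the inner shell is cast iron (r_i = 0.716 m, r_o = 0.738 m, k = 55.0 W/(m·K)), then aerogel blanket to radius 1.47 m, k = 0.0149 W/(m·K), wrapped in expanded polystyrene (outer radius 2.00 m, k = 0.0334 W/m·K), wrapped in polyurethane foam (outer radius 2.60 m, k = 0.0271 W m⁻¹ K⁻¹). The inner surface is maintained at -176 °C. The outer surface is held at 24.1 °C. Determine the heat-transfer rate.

Q = 45.8 W

Resistance network (inner→outer):
  R_cast iron = (1/0.716 − 1/0.738)/(4πk) = 0.04163/(4π·55.0) = 6.024×10^-5 K/W
  R_aerogel blanket = (1/0.738 − 1/1.47)/(4πk) = 0.6747/(4π·0.0149) = 3.604 K/W
  R_expanded polystyrene = (1/1.47 − 1/2.00)/(4πk) = 0.1803/(4π·0.0334) = 0.4295 K/W
  R_polyurethane foam = (1/2.00 − 1/2.60)/(4πk) = 0.1154/(4π·0.0271) = 0.3388 K/W
ΣR = 6.024×10^-5 + 3.604 + 0.4295 + 0.3388 = 4.372 K/W
Q = ΔT/ΣR = (-176 °C − 24.1 °C)/4.372 = -45.8 W
(Negative Q ⇒ heat flows inward; heat gain = 45.8 W.)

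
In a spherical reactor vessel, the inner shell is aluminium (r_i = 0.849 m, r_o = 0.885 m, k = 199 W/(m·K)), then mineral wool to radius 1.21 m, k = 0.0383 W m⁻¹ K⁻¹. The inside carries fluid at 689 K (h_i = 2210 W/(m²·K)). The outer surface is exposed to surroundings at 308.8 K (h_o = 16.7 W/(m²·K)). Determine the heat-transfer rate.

Series thermal resistances, inner to outer:
  R_conv,in = 1/(4πr²h) = 1/(4π·0.849²·2210) = 4.996×10^-5 K/W
  R_aluminium = (1/0.849 − 1/0.885)/(4πk) = 0.04791/(4π·199) = 1.916×10^-5 K/W
  R_mineral wool = (1/0.885 − 1/1.21)/(4πk) = 0.3035/(4π·0.0383) = 0.6306 K/W
  R_conv,out = 1/(4πr²h) = 1/(4π·1.21²·16.7) = 0.003255 K/W
ΣR = 4.996×10^-5 + 1.916×10^-5 + 0.6306 + 0.003255 = 0.6339 K/W
Q = ΔT/ΣR = (689 K − 308.8 K)/0.6339 = 600 W

Q = 600 W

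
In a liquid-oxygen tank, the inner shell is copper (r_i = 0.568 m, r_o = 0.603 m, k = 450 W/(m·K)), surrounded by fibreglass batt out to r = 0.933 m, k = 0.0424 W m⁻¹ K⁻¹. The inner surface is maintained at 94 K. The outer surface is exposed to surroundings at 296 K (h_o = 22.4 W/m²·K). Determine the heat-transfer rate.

Treat each layer as a resistance in series:
  R_copper = (1/0.568 − 1/0.603)/(4πk) = 0.1022/(4π·450) = 1.807×10^-5 K/W
  R_fibreglass batt = (1/0.603 − 1/0.933)/(4πk) = 0.5866/(4π·0.0424) = 1.101 K/W
  R_conv,out = 1/(4πr²h) = 1/(4π·0.933²·22.4) = 0.004081 K/W
ΣR = 1.807×10^-5 + 1.101 + 0.004081 = 1.105 K/W
Q = ΔT/ΣR = (94 K − 296 K)/1.105 = -183 W
(Negative Q ⇒ heat flows inward; heat gain = 183 W.)

Q = 183 W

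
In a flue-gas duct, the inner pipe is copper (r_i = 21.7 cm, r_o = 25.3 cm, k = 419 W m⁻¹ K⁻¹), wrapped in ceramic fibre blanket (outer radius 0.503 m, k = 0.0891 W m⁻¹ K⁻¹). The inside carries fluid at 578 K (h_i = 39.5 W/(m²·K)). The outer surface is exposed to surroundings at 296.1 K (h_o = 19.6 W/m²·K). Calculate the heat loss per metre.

Resistance network (inner→outer):
  R'_conv,in = 1/(2πr h) = 1/(2π·0.217·39.5) = 0.01857 m·K/W
  R'_copper = ln(0.253/0.217)/(2πk) = 0.1535/(2π·419) = 5.830×10^-5 m·K/W
  R'_ceramic fibre blanket = ln(0.503/0.253)/(2πk) = 0.6872/(2π·0.0891) = 1.228 m·K/W
  R'_conv,out = 1/(2πr h) = 1/(2π·0.503·19.6) = 0.01614 m·K/W
ΣR = 0.01857 + 5.830×10^-5 + 1.228 + 0.01614 = 1.263 m·K/W
Q' = ΔT/ΣR = (578 K − 296.1 K)/1.263 = 223 W/m

Q' = 223 W/m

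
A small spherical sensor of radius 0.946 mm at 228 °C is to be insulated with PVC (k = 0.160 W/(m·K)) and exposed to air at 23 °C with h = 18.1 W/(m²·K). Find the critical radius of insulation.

r_cr = 1.77 cm

For a sphere, r_cr = 2k_ins/h = 2·0.160/18.1 = 0.0177 m = 1.77 cm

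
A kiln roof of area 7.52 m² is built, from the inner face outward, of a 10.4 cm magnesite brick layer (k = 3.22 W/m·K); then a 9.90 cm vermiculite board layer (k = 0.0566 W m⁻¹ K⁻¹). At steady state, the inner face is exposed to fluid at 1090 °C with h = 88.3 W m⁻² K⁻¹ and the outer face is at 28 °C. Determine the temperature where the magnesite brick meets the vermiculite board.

T = 1064 °C

Resistance network (inner→outer):
  R_conv,in = 1/(hA) = 1/(88.3·7.52) = 0.001506 K/W
  R_magnesite brick = L/(kA) = 0.104/(3.22·7.52) = 0.004295 K/W
  R_vermiculite board = L/(kA) = 0.0990/(0.0566·7.52) = 0.2326 K/W
ΣR = 0.001506 + 0.004295 + 0.2326 = 0.2384 K/W
Q = ΔT/ΣR = (1090 °C − 28 °C)/0.2384 = 4455 W
From the inner boundary to the magnesite brick/vermiculite board interface, ΣR_partial = 0.005801 K/W.
T_interface = T_in − Q·ΣR_partial = 1090 °C − (4455)(0.005801) = 1064 °C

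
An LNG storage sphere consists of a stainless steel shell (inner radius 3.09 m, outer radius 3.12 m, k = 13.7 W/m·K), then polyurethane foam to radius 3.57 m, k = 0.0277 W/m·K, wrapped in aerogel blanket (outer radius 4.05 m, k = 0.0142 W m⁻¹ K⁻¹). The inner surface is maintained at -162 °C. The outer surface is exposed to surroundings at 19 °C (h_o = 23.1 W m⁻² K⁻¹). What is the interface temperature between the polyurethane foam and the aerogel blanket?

T = -92.5 °C

Series thermal resistances, inner to outer:
  R_stainless steel = (1/3.09 − 1/3.12)/(4πk) = 0.003112/(4π·13.7) = 1.807×10^-5 K/W
  R_polyurethane foam = (1/3.12 − 1/3.57)/(4πk) = 0.04040/(4π·0.0277) = 0.1161 K/W
  R_aerogel blanket = (1/3.57 − 1/4.05)/(4πk) = 0.03320/(4π·0.0142) = 0.1860 K/W
  R_conv,out = 1/(4πr²h) = 1/(4π·4.05²·23.1) = 2.100×10^-4 K/W
ΣR = 1.807×10^-5 + 0.1161 + 0.1860 + 2.100×10^-4 = 0.3023 K/W
Q = ΔT/ΣR = (-162 °C − 19 °C)/0.3023 = -598.7 W
From the inner boundary to the polyurethane foam/aerogel blanket interface, ΣR_partial = 0.1161 K/W.
T_interface = T_in − Q·ΣR_partial = -162 °C − (-598.7)(0.1161) = -92.5 °C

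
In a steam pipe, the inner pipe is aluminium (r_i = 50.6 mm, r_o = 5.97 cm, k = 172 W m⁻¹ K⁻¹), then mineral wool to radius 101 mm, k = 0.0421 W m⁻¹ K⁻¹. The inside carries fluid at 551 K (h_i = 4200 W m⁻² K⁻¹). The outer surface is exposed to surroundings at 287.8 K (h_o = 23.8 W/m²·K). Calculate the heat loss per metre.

Series thermal resistances, inner to outer:
  R'_conv,in = 1/(2πr h) = 1/(2π·0.0506·4200) = 7.489×10^-4 m·K/W
  R'_aluminium = ln(0.0597/0.0506)/(2πk) = 0.1654/(2π·172) = 1.530×10^-4 m·K/W
  R'_mineral wool = ln(0.101/0.0597)/(2πk) = 0.5258/(2π·0.0421) = 1.988 m·K/W
  R'_conv,out = 1/(2πr h) = 1/(2π·0.101·23.8) = 0.06621 m·K/W
ΣR = 7.489×10^-4 + 1.530×10^-4 + 1.988 + 0.06621 = 2.055 m·K/W
Q' = ΔT/ΣR = (551 K − 287.8 K)/2.055 = 128 W/m

Q' = 128 W/m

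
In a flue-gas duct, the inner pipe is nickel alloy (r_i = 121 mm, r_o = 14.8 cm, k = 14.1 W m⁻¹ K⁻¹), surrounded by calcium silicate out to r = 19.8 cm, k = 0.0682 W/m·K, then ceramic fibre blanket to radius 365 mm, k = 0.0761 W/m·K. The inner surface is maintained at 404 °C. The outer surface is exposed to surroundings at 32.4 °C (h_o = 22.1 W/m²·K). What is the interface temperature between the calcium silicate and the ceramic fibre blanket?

T = 276 °C

Series thermal resistances, inner to outer:
  R'_nickel alloy = ln(0.148/0.121)/(2πk) = 0.2014/(2π·14.1) = 0.002274 m·K/W
  R'_calcium silicate = ln(0.198/0.148)/(2πk) = 0.2911/(2π·0.0682) = 0.6792 m·K/W
  R'_ceramic fibre blanket = ln(0.365/0.198)/(2πk) = 0.6116/(2π·0.0761) = 1.279 m·K/W
  R'_conv,out = 1/(2πr h) = 1/(2π·0.365·22.1) = 0.01973 m·K/W
ΣR = 0.002274 + 0.6792 + 1.279 + 0.01973 = 1.980 m·K/W
Q' = ΔT/ΣR = (404 °C − 32.4 °C)/1.980 = 187.7 W/m
From the inner boundary to the calcium silicate/ceramic fibre blanket interface, ΣR_partial = 0.6815 m·K/W.
T_interface = T_in − Q'·ΣR_partial = 404 °C − (187.7)(0.6815) = 276 °C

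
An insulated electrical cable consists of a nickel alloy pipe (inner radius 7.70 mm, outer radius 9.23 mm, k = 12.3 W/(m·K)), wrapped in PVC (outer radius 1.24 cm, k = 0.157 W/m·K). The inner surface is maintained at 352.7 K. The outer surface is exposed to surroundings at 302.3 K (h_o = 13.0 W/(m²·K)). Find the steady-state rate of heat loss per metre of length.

Series thermal resistances, inner to outer:
  R'_nickel alloy = ln(0.00923/0.00770)/(2πk) = 0.1812/(2π·12.3) = 0.002345 m·K/W
  R'_PVC = ln(0.0124/0.00923)/(2πk) = 0.2952/(2π·0.157) = 0.2993 m·K/W
  R'_conv,out = 1/(2πr h) = 1/(2π·0.0124·13.0) = 0.9873 m·K/W
ΣR = 0.002345 + 0.2993 + 0.9873 = 1.289 m·K/W
Q' = ΔT/ΣR = (352.7 K − 302.3 K)/1.289 = 39.1 W/m

Q' = 39.1 W/m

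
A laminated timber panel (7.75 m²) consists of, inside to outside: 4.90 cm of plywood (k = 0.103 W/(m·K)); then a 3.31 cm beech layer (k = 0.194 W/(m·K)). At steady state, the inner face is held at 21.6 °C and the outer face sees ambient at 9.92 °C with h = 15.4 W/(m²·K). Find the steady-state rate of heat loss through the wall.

Q = 127 W

Treat each layer as a resistance in series:
  R_plywood = L/(kA) = 0.0490/(0.103·7.75) = 0.06138 K/W
  R_beech = L/(kA) = 0.0331/(0.194·7.75) = 0.02202 K/W
  R_conv,out = 1/(hA) = 1/(15.4·7.75) = 0.008379 K/W
ΣR = 0.06138 + 0.02202 + 0.008379 = 0.09178 K/W
Q = ΔT/ΣR = (21.6 °C − 9.92 °C)/0.09178 = 127 W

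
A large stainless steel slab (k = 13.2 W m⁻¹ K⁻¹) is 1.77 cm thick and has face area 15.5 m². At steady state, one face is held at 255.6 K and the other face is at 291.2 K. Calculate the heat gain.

Q = 4.12×10^5 W

Q = kA·ΔT/L = 13.2 × 15.5 × |255.6 K − 291.2 K| / 0.0177 = 4.12×10^5 W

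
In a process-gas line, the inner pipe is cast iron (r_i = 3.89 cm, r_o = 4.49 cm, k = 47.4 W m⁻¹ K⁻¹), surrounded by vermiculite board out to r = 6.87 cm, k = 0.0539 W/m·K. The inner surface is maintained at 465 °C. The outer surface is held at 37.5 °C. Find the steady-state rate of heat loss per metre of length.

Resistance network (inner→outer):
  R'_cast iron = ln(0.0449/0.0389)/(2πk) = 0.1434/(2π·47.4) = 4.816×10^-4 m·K/W
  R'_vermiculite board = ln(0.0687/0.0449)/(2πk) = 0.4253/(2π·0.0539) = 1.256 m·K/W
ΣR = 4.816×10^-4 + 1.256 = 1.256 m·K/W
Q' = ΔT/ΣR = (465 °C − 37.5 °C)/1.256 = 340 W/m

Q' = 340 W/m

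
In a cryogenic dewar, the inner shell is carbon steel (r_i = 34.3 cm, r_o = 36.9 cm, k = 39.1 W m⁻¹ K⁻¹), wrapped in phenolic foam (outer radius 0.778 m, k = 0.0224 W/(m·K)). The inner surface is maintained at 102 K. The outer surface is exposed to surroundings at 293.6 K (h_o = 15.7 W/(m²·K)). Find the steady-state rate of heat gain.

Q = 37.8 W

Series thermal resistances, inner to outer:
  R_carbon steel = (1/0.343 − 1/0.369)/(4πk) = 0.2054/(4π·39.1) = 4.181×10^-4 K/W
  R_phenolic foam = (1/0.369 − 1/0.778)/(4πk) = 1.425/(4π·0.0224) = 5.061 K/W
  R_conv,out = 1/(4πr²h) = 1/(4π·0.778²·15.7) = 0.008374 K/W
ΣR = 4.181×10^-4 + 5.061 + 0.008374 = 5.070 K/W
Q = ΔT/ΣR = (102 K − 293.6 K)/5.070 = -37.8 W
(Negative Q ⇒ heat flows inward; heat gain = 37.8 W.)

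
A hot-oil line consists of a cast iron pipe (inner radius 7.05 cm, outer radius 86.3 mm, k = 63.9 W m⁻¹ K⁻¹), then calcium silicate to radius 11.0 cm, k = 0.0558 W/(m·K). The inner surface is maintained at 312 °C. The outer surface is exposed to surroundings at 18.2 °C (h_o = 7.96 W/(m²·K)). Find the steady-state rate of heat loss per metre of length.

Q' = 336 W/m

Resistance network (inner→outer):
  R'_cast iron = ln(0.0863/0.0705)/(2πk) = 0.2022/(2π·63.9) = 5.037×10^-4 m·K/W
  R'_calcium silicate = ln(0.110/0.0863)/(2πk) = 0.2427/(2π·0.0558) = 0.6921 m·K/W
  R'_conv,out = 1/(2πr h) = 1/(2π·0.110·7.96) = 0.1818 m·K/W
ΣR = 5.037×10^-4 + 0.6921 + 0.1818 = 0.8744 m·K/W
Q' = ΔT/ΣR = (312 °C − 18.2 °C)/0.8744 = 336 W/m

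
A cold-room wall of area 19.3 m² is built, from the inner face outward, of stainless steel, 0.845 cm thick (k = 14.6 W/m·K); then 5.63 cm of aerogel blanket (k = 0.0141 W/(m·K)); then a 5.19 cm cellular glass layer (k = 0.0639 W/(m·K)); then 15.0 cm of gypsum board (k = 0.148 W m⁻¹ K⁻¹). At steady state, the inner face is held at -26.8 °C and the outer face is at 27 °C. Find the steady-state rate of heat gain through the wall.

Q = 178 W

Resistance network (inner→outer):
  R_stainless steel = L/(kA) = 0.00845/(14.6·19.3) = 2.999×10^-5 K/W
  R_aerogel blanket = L/(kA) = 0.0563/(0.0141·19.3) = 0.2069 K/W
  R_cellular glass = L/(kA) = 0.0519/(0.0639·19.3) = 0.04208 K/W
  R_gypsum board = L/(kA) = 0.150/(0.148·19.3) = 0.05251 K/W
ΣR = 2.999×10^-5 + 0.2069 + 0.04208 + 0.05251 = 0.3015 K/W
Q = ΔT/ΣR = (-26.8 °C − 27 °C)/0.3015 = -178 W
(Negative Q ⇒ heat flows inward; heat gain = 178 W.)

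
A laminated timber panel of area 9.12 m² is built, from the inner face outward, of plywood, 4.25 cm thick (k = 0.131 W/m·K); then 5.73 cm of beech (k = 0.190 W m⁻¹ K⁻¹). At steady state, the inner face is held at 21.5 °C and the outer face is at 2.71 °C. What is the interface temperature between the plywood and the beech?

T = 11.8 °C

Series thermal resistances, inner to outer:
  R_plywood = L/(kA) = 0.0425/(0.131·9.12) = 0.03557 K/W
  R_beech = L/(kA) = 0.0573/(0.190·9.12) = 0.03307 K/W
ΣR = 0.03557 + 0.03307 = 0.06864 K/W
Q = ΔT/ΣR = (21.5 °C − 2.71 °C)/0.06864 = 273.7 W
From the inner boundary to the plywood/beech interface, ΣR_partial = 0.03557 K/W.
T_interface = T_in − Q·ΣR_partial = 21.5 °C − (273.7)(0.03557) = 11.8 °C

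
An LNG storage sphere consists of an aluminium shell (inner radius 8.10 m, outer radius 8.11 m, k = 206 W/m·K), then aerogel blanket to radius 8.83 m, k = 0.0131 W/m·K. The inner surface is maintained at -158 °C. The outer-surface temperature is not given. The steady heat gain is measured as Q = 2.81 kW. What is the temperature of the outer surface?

Sum the resistances:
  R_aluminium = (1/8.10 − 1/8.11)/(4πk) = 1.522×10^-4/(4π·206) = 5.881×10^-8 K/W
  R_aerogel blanket = (1/8.11 − 1/8.83)/(4πk) = 0.01005/(4π·0.0131) = 0.06108 K/W
ΣR = 0.06108 K/W
ΔT = Q·ΣR = 2810 × 0.06108 = 171.6 K
Heat flows inward, so T_out = T_in + ΔT = -158 + 171.6 = 13.6 °C

T_out = 13.6 °C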